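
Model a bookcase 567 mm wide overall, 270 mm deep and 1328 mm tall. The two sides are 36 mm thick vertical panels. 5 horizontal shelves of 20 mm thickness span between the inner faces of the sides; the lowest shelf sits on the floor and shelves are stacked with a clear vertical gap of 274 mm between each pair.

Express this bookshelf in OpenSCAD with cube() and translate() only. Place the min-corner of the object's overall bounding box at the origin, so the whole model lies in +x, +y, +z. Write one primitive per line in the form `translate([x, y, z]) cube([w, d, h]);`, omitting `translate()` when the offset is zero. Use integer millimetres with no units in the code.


cube([36, 270, 1328]);
translate([531, 0, 0]) cube([36, 270, 1328]);
translate([36, 0, 0]) cube([495, 270, 20]);
translate([36, 0, 294]) cube([495, 270, 20]);
translate([36, 0, 588]) cube([495, 270, 20]);
translate([36, 0, 882]) cube([495, 270, 20]);
translate([36, 0, 1176]) cube([495, 270, 20]);


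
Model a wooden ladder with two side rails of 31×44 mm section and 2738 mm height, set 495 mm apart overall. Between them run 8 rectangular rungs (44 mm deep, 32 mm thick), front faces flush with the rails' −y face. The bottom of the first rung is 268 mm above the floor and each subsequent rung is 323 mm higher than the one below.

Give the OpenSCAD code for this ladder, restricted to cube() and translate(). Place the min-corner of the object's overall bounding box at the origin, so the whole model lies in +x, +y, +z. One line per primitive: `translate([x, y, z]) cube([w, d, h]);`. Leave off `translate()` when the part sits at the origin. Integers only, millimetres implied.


cube([31, 44, 2738]);
translate([464, 0, 0]) cube([31, 44, 2738]);
translate([31, 0, 268]) cube([433, 44, 32]);
translate([31, 0, 591]) cube([433, 44, 32]);
translate([31, 0, 914]) cube([433, 44, 32]);
translate([31, 0, 1237]) cube([433, 44, 32]);
translate([31, 0, 1560]) cube([433, 44, 32]);
translate([31, 0, 1883]) cube([433, 44, 32]);
translate([31, 0, 2206]) cube([433, 44, 32]);
translate([31, 0, 2529]) cube([433, 44, 32]);


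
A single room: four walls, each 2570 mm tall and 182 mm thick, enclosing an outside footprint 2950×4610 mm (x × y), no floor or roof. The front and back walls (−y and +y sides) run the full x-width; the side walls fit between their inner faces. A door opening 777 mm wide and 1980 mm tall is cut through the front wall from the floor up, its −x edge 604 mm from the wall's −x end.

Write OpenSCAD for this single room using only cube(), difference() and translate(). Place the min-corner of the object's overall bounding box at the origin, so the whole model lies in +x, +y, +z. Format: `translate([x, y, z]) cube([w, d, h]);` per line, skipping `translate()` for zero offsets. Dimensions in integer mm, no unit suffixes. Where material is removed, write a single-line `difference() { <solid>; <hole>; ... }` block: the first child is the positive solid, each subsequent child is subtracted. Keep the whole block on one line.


difference() { cube([2950, 182, 2570]); translate([604, 0, 0]) cube([777, 182, 1980]); }
translate([0, 4428, 0]) cube([2950, 182, 2570]);
translate([0, 182, 0]) cube([182, 4246, 2570]);
translate([2768, 182, 0]) cube([182, 4246, 2570]);


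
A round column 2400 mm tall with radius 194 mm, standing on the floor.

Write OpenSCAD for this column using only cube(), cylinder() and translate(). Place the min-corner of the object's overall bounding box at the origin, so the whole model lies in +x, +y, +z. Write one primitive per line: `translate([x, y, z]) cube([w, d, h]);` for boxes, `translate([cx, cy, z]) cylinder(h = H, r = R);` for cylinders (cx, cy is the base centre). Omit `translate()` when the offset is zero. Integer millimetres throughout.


translate([194, 194, 0]) cylinder(h = 2400, r = 194);


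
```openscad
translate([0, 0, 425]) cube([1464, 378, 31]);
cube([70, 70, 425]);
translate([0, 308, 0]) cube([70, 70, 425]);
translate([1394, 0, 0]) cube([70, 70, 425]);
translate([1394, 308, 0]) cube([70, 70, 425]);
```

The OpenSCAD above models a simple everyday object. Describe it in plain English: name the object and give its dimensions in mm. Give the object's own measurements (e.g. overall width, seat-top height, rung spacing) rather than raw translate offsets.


A long wooden bench with a 1464 mm (x) × 378 mm (y) seat, 31 mm thick, its top surface 456 mm above the floor. Four 70 mm square legs at the seat corners, flush with the edges, run from z = 0 to the seat underside.


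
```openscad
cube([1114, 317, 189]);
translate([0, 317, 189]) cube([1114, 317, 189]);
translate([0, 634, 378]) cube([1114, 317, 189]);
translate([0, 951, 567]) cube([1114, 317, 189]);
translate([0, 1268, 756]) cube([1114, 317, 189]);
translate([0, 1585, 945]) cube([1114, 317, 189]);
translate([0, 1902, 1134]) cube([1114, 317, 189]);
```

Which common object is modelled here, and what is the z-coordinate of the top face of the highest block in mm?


A staircase. The total rise is 1323 mm.

7 identical blocks, each offset up and back from the previous — a staircase. Each step is 189 mm tall and there are 7 of them, so the total rise is 7 × 189 = 1323 mm.


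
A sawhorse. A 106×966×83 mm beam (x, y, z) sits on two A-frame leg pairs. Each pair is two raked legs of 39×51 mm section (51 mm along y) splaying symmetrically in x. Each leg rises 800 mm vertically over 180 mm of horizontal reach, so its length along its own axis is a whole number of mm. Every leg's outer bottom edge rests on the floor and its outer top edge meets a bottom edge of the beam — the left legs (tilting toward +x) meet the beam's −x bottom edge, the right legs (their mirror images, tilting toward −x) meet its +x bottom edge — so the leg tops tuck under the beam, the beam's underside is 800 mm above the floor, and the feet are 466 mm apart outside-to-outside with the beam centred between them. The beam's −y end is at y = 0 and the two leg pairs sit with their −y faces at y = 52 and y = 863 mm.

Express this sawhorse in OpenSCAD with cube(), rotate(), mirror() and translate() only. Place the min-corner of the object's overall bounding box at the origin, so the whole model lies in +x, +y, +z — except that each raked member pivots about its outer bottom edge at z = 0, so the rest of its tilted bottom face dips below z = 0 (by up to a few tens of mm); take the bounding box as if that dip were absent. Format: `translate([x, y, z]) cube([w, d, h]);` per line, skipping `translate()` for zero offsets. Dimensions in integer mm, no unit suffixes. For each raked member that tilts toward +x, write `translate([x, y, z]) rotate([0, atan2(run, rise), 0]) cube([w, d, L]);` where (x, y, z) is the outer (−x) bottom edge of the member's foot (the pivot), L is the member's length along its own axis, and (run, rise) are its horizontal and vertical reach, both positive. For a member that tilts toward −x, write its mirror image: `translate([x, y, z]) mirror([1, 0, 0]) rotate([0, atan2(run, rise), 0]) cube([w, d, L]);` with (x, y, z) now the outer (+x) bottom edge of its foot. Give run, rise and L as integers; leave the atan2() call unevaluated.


translate([180, 0, 800]) cube([106, 966, 83]);
translate([0, 52, 0]) rotate([0, atan2(180, 800), 0]) cube([39, 51, 820]);
translate([466, 52, 0]) mirror([1, 0, 0]) rotate([0, atan2(180, 800), 0]) cube([39, 51, 820]);
translate([0, 863, 0]) rotate([0, atan2(180, 800), 0]) cube([39, 51, 820]);
translate([466, 863, 0]) mirror([1, 0, 0]) rotate([0, atan2(180, 800), 0]) cube([39, 51, 820]);


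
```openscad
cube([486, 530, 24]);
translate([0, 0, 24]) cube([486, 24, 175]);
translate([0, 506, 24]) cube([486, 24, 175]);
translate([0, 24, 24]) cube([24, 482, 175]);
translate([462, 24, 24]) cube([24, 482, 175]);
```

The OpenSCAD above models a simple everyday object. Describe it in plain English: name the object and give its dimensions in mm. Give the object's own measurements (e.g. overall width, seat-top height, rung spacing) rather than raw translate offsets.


An open-topped rectangular box: outside dimensions 486×530×199 mm, with a uniform wall and base thickness of 24 mm. The base is a full 486×530 slab on the floor; four walls sit on top of the base. The front and back walls (the −y and +y sides) span the full width; the two side walls fit between them.


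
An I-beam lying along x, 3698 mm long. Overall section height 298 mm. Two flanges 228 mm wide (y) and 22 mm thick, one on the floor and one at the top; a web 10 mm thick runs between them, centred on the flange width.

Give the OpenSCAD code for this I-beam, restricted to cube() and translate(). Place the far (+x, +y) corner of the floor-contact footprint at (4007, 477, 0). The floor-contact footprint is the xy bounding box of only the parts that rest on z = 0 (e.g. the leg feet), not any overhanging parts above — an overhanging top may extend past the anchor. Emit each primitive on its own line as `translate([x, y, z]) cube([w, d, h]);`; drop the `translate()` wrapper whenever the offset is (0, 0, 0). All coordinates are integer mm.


translate([309, 249, 0]) cube([3698, 228, 22]);
translate([309, 358, 22]) cube([3698, 10, 254]);
translate([309, 249, 276]) cube([3698, 228, 22]);


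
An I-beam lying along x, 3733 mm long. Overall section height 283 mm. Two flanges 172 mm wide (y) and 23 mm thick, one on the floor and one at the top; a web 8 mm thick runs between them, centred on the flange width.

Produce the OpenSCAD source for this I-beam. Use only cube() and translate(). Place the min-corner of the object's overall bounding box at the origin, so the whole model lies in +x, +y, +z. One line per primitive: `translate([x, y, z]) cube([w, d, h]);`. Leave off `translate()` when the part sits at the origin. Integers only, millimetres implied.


cube([3733, 172, 23]);
translate([0, 82, 23]) cube([3733, 8, 237]);
translate([0, 0, 260]) cube([3733, 172, 23]);


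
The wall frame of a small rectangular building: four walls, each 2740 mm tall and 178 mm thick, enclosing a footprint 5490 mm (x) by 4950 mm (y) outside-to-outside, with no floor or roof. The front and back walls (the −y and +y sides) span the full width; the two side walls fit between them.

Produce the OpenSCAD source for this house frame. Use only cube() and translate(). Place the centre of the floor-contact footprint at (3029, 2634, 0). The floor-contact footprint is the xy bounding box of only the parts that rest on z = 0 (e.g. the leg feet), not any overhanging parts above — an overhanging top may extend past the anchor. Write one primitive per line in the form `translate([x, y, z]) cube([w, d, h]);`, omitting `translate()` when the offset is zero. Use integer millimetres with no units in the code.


translate([284, 159, 0]) cube([5490, 178, 2740]);
translate([284, 4931, 0]) cube([5490, 178, 2740]);
translate([284, 337, 0]) cube([178, 4594, 2740]);
translate([5596, 337, 0]) cube([178, 4594, 2740]);


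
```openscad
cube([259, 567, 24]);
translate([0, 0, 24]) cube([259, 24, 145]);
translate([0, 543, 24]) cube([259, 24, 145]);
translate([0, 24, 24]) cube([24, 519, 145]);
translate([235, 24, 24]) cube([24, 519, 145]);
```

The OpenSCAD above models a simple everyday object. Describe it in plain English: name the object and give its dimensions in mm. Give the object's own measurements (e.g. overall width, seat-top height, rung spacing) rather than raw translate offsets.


An open-topped rectangular box: outside dimensions 259×567×169 mm, with a uniform wall and base thickness of 24 mm. The base is a full 259×567 slab on the floor; four walls sit on top of the base. The front and back walls (the −y and +y sides) span the full width; the two side walls fit between them.


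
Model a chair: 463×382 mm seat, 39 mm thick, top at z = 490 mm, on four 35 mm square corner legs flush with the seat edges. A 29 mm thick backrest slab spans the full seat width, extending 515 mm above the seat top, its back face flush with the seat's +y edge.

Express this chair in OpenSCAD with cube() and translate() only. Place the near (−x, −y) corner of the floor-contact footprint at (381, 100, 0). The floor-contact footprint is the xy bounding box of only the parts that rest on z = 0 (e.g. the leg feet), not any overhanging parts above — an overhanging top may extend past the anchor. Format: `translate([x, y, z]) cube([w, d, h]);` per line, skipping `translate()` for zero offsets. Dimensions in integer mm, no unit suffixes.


translate([381, 100, 451]) cube([463, 382, 39]);
translate([381, 100, 0]) cube([35, 35, 451]);
translate([809, 100, 0]) cube([35, 35, 451]);
translate([381, 447, 0]) cube([35, 35, 451]);
translate([809, 447, 0]) cube([35, 35, 451]);
translate([381, 453, 490]) cube([463, 29, 515]);


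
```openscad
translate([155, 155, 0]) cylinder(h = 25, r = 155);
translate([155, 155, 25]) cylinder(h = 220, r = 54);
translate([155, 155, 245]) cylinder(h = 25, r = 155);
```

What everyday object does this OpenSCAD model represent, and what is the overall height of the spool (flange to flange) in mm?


A spool. The overall height is 270 mm.

Three coaxial cylinders, large–small–large — a spool. Two 25 mm flanges and a 220 mm core give 25 + 220 + 25 = 270 mm.


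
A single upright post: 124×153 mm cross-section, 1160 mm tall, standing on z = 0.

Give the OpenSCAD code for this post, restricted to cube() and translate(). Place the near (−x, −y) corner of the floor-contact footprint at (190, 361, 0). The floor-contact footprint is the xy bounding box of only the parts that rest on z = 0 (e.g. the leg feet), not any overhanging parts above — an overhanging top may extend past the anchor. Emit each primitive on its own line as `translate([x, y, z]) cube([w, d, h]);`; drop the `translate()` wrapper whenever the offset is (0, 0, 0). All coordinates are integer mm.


translate([190, 361, 0]) cube([124, 153, 1160]);


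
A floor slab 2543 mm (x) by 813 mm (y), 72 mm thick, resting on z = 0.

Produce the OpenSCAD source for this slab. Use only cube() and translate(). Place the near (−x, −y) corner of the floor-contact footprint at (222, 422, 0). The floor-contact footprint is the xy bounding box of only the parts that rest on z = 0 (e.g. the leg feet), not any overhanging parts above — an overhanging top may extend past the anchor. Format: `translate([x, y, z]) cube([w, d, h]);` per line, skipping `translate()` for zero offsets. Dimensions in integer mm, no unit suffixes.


translate([222, 422, 0]) cube([2543, 813, 72]);


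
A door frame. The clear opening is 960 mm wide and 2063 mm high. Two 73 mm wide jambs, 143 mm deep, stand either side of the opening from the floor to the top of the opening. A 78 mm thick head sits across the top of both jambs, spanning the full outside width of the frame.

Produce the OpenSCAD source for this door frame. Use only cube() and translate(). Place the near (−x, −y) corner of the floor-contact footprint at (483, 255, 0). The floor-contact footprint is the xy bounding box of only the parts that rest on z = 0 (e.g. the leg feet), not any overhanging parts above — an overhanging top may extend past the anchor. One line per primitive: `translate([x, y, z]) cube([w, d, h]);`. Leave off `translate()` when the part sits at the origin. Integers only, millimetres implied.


translate([483, 255, 0]) cube([73, 143, 2063]);
translate([1516, 255, 0]) cube([73, 143, 2063]);
translate([483, 255, 2063]) cube([1106, 143, 78]);


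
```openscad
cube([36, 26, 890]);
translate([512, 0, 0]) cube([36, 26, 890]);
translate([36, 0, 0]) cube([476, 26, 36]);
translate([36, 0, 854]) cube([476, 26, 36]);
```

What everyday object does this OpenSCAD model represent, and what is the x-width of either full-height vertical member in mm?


A picture frame. The border width is 36 mm.

Four thin pieces enclosing a rectangular opening — a picture frame. The two full-height stiles are 890 mm tall; the top rail sits at z = 854 and is 36 mm tall, so the border above the opening is 890 − 854 = 36 mm, matching the stile x-width.


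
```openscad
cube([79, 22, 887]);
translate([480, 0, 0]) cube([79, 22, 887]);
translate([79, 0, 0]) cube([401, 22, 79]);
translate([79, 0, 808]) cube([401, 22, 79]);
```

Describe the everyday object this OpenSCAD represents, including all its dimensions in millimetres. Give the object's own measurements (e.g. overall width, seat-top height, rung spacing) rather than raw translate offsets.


A rectangular picture frame lying in the x–z plane (depth along y). The opening is 401 mm wide (x) by 729 mm tall (z), surrounded by a border 79 mm wide on all four sides. The frame is 22 mm deep and is made of two full-height vertical stiles with two horizontal rails fitted between them.


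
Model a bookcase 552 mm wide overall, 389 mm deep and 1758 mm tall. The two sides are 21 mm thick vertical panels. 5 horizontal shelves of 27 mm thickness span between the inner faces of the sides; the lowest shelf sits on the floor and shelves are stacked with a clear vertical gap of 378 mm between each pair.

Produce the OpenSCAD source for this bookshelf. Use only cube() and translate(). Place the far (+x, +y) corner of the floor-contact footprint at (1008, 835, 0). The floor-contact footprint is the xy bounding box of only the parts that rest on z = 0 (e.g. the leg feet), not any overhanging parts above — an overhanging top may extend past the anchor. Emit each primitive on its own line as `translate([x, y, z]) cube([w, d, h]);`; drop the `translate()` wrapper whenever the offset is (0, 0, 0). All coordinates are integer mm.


translate([456, 446, 0]) cube([21, 389, 1758]);
translate([987, 446, 0]) cube([21, 389, 1758]);
translate([477, 446, 0]) cube([510, 389, 27]);
translate([477, 446, 405]) cube([510, 389, 27]);
translate([477, 446, 810]) cube([510, 389, 27]);
translate([477, 446, 1215]) cube([510, 389, 27]);
translate([477, 446, 1620]) cube([510, 389, 27]);


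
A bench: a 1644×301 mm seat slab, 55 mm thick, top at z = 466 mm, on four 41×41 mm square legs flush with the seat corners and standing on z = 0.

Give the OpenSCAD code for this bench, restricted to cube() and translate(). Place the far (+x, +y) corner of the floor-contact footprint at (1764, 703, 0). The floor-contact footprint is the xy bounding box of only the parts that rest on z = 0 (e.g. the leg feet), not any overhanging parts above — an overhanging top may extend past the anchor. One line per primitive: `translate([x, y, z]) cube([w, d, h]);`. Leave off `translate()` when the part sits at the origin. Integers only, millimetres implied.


// leg_h = 466 − 55 = 411
translate([120, 402, 411]) cube([1644, 301, 55]);
translate([120, 402, 0]) cube([41, 41, 411]);
translate([120, 662, 0]) cube([41, 41, 411]);
translate([1723, 402, 0]) cube([41, 41, 411]);
translate([1723, 662, 0]) cube([41, 41, 411]);


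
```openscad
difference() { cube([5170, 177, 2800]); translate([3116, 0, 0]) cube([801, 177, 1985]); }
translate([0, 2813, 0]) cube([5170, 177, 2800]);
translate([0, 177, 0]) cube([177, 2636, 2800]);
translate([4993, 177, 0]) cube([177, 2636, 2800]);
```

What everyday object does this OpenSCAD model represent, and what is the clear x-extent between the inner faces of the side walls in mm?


A single room. The interior width is 4816 mm.

Four walls enclosing a rectangle with a door in the front wall — a room. Outside width 5170 minus two 177 mm walls gives 4816 mm.


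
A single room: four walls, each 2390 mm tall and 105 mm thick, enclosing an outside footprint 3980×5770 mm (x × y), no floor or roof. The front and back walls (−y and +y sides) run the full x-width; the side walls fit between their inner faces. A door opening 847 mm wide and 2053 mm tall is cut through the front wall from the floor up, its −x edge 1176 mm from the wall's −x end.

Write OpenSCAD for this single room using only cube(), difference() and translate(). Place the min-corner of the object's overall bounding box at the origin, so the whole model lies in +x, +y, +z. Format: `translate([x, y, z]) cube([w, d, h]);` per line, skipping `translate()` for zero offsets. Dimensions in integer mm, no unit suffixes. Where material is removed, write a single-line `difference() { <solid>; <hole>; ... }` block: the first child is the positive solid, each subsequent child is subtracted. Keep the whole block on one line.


difference() { cube([3980, 105, 2390]); translate([1176, 0, 0]) cube([847, 105, 2053]); }
translate([0, 5665, 0]) cube([3980, 105, 2390]);
translate([0, 105, 0]) cube([105, 5560, 2390]);
translate([3875, 105, 0]) cube([105, 5560, 2390]);


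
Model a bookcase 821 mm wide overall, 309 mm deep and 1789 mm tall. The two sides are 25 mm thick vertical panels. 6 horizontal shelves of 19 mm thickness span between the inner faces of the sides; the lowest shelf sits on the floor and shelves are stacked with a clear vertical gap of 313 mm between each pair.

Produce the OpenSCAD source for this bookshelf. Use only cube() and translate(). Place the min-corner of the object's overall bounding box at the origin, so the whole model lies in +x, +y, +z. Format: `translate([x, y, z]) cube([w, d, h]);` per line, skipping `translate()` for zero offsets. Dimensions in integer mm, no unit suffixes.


cube([25, 309, 1789]);
translate([796, 0, 0]) cube([25, 309, 1789]);
translate([25, 0, 0]) cube([771, 309, 19]);
translate([25, 0, 332]) cube([771, 309, 19]);
translate([25, 0, 664]) cube([771, 309, 19]);
translate([25, 0, 996]) cube([771, 309, 19]);
translate([25, 0, 1328]) cube([771, 309, 19]);
translate([25, 0, 1660]) cube([771, 309, 19]);


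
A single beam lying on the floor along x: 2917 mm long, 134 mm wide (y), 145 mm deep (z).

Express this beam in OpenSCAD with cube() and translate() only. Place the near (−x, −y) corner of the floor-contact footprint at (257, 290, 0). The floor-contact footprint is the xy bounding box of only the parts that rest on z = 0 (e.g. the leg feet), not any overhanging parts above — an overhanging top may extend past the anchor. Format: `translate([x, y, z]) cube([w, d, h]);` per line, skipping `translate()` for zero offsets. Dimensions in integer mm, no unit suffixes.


translate([257, 290, 0]) cube([2917, 134, 145]);


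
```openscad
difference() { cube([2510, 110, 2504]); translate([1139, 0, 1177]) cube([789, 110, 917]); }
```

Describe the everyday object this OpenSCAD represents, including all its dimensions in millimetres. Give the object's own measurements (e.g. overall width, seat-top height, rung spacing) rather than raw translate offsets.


A wall 2510 mm long (x), 110 mm thick (y), 2504 mm tall, with a rectangular window opening cut through it. The opening is 789 mm wide and 917 mm tall; its sill is at z = 1177 mm and its near (−x) edge is 1139 mm from the wall's −x end. The opening passes through the full wall thickness.


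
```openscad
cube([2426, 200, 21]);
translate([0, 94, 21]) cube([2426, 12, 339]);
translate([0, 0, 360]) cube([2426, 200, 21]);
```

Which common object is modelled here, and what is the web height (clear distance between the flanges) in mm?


An I-beam. The web height is 339 mm.

Two wide flanges with a thin centred web — an I-beam. Overall 381 mm minus two 21 mm flanges gives a web of 381 − 2·21 = 339 mm.


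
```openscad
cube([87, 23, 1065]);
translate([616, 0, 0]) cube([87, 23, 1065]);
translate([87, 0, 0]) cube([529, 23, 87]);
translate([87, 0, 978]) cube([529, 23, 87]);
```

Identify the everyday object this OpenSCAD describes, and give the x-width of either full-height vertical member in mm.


A picture frame. The border width is 87 mm.

Four thin pieces enclosing a rectangular opening — a picture frame. The two full-height stiles are 1065 mm tall; the top rail sits at z = 978 and is 87 mm tall, so the border above the opening is 1065 − 978 = 87 mm, matching the stile x-width.


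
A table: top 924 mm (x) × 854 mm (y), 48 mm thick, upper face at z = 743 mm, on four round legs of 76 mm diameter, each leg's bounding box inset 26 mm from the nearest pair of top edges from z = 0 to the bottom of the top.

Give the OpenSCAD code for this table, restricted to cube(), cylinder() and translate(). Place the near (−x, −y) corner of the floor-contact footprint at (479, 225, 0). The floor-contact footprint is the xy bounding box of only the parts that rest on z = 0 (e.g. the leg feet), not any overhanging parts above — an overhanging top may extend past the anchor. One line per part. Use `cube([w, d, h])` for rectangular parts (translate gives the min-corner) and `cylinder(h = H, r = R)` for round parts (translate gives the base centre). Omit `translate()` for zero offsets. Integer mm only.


translate([453, 199, 695]) cube([924, 854, 48]);
translate([517, 263, 0]) cylinder(h = 695, r = 38);
translate([1313, 263, 0]) cylinder(h = 695, r = 38);
translate([517, 989, 0]) cylinder(h = 695, r = 38);
translate([1313, 989, 0]) cylinder(h = 695, r = 38);


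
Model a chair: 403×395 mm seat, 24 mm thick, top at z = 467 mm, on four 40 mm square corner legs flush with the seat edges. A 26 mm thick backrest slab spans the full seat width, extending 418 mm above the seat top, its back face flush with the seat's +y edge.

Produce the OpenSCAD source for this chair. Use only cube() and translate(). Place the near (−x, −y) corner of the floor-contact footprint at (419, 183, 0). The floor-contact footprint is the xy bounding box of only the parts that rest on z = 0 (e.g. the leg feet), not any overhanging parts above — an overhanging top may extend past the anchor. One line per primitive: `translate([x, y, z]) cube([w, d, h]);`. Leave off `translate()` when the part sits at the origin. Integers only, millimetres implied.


translate([419, 183, 443]) cube([403, 395, 24]);
translate([419, 183, 0]) cube([40, 40, 443]);
translate([782, 183, 0]) cube([40, 40, 443]);
translate([419, 538, 0]) cube([40, 40, 443]);
translate([782, 538, 0]) cube([40, 40, 443]);
translate([419, 552, 467]) cube([403, 26, 418]);


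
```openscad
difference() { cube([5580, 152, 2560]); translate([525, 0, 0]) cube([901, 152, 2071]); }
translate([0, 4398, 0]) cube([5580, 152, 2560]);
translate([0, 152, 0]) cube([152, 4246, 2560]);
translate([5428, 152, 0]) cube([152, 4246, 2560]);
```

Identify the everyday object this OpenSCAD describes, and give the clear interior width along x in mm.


A single room. The interior width is 5276 mm.

Four walls enclosing a rectangle with a door in the front wall — a room. Outside width 5580 minus two 152 mm walls gives 5276 mm.


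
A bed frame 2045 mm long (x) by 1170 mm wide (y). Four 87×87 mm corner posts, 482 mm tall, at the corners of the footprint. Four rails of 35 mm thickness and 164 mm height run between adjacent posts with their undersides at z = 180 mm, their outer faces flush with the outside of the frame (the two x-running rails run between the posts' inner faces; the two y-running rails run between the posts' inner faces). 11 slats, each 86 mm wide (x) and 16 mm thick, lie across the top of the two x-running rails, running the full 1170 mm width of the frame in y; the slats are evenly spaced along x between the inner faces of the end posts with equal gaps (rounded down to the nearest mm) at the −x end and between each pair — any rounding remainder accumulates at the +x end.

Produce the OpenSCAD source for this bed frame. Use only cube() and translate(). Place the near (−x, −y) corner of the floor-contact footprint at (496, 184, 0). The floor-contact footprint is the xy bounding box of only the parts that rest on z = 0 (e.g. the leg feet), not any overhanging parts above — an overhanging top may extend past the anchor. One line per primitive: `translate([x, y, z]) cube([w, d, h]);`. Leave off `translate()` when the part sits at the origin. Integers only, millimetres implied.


translate([496, 184, 0]) cube([87, 87, 482]);
translate([496, 1267, 0]) cube([87, 87, 482]);
translate([2454, 184, 0]) cube([87, 87, 482]);
translate([2454, 1267, 0]) cube([87, 87, 482]);
translate([583, 184, 180]) cube([1871, 35, 164]);
translate([583, 1319, 180]) cube([1871, 35, 164]);
translate([496, 271, 180]) cube([35, 996, 164]);
translate([2506, 271, 180]) cube([35, 996, 164]);
translate([660, 184, 344]) cube([86, 1170, 16]);
translate([823, 184, 344]) cube([86, 1170, 16]);
translate([986, 184, 344]) cube([86, 1170, 16]);
translate([1149, 184, 344]) cube([86, 1170, 16]);
translate([1312, 184, 344]) cube([86, 1170, 16]);
translate([1475, 184, 344]) cube([86, 1170, 16]);
translate([1638, 184, 344]) cube([86, 1170, 16]);
translate([1801, 184, 344]) cube([86, 1170, 16]);
translate([1964, 184, 344]) cube([86, 1170, 16]);
translate([2127, 184, 344]) cube([86, 1170, 16]);
translate([2290, 184, 344]) cube([86, 1170, 16]);


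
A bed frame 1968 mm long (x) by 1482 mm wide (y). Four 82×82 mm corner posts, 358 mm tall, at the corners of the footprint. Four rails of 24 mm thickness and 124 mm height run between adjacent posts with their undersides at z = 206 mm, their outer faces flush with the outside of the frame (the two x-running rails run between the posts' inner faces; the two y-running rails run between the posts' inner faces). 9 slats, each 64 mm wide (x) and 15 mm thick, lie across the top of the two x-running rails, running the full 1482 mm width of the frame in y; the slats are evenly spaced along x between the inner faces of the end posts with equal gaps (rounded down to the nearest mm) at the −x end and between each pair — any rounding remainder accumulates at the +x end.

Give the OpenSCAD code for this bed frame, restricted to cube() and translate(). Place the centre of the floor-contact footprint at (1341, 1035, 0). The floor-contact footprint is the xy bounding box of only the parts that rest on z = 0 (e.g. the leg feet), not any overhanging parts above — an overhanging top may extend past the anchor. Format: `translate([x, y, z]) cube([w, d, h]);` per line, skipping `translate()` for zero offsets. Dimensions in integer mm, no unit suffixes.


translate([357, 294, 0]) cube([82, 82, 358]);
translate([357, 1694, 0]) cube([82, 82, 358]);
translate([2243, 294, 0]) cube([82, 82, 358]);
translate([2243, 1694, 0]) cube([82, 82, 358]);
translate([439, 294, 206]) cube([1804, 24, 124]);
translate([439, 1752, 206]) cube([1804, 24, 124]);
translate([357, 376, 206]) cube([24, 1318, 124]);
translate([2301, 376, 206]) cube([24, 1318, 124]);
translate([561, 294, 330]) cube([64, 1482, 15]);
translate([747, 294, 330]) cube([64, 1482, 15]);
translate([933, 294, 330]) cube([64, 1482, 15]);
translate([1119, 294, 330]) cube([64, 1482, 15]);
translate([1305, 294, 330]) cube([64, 1482, 15]);
translate([1491, 294, 330]) cube([64, 1482, 15]);
translate([1677, 294, 330]) cube([64, 1482, 15]);
translate([1863, 294, 330]) cube([64, 1482, 15]);
translate([2049, 294, 330]) cube([64, 1482, 15]);


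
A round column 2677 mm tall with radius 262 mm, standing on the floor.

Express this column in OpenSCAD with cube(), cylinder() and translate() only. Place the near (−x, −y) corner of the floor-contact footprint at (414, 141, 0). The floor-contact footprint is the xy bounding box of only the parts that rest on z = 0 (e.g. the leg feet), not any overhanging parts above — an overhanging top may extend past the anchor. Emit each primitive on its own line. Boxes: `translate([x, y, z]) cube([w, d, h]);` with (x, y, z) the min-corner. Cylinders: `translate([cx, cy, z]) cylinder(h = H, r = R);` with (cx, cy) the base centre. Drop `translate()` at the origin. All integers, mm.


translate([676, 403, 0]) cylinder(h = 2677, r = 262);


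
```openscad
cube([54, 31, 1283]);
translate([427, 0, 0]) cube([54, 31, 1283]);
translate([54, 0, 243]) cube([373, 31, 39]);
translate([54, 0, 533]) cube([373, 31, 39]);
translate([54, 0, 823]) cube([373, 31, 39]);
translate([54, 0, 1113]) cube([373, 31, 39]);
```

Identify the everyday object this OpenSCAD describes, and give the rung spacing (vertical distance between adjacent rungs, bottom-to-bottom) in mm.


A ladder. The rung spacing is 290 mm.

Two tall 54×31 posts with 4 short bars between them — a ladder. Adjacent rungs sit at z = 243 and z = 533, so the spacing is 533 − 243 = 290 mm.


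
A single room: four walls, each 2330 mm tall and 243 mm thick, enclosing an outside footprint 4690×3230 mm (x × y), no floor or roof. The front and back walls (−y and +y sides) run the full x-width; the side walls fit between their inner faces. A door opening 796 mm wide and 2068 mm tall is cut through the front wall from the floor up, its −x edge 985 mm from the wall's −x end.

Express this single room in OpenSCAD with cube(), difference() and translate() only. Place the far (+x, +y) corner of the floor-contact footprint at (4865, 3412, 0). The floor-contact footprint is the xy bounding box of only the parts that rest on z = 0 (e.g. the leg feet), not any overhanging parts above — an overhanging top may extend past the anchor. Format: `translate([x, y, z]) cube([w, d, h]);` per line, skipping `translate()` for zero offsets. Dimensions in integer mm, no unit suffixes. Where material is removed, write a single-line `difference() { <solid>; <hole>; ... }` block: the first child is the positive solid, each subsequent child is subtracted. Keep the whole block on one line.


difference() { translate([175, 182, 0]) cube([4690, 243, 2330]); translate([1160, 182, 0]) cube([796, 243, 2068]); }
translate([175, 3169, 0]) cube([4690, 243, 2330]);
translate([175, 425, 0]) cube([243, 2744, 2330]);
translate([4622, 425, 0]) cube([243, 2744, 2330]);


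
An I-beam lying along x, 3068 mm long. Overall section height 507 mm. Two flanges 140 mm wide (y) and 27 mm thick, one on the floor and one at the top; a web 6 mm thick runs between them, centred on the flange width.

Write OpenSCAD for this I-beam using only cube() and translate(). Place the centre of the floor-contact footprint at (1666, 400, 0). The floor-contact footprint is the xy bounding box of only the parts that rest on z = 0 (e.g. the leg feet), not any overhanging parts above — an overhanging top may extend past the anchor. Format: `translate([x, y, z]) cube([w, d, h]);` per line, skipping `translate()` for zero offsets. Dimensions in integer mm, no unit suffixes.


translate([132, 330, 0]) cube([3068, 140, 27]);
translate([132, 397, 27]) cube([3068, 6, 453]);
translate([132, 330, 480]) cube([3068, 140, 27]);


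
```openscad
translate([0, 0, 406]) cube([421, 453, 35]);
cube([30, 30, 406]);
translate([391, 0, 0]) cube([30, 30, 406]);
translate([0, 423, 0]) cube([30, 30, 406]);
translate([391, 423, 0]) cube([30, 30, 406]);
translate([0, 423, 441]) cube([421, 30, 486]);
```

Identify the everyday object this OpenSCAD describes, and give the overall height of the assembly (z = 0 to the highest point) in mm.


A chair. The overall height is 927 mm.

A slab on four corner posts with a tall panel at the back — a chair. The seat slab sits at z = 406 with thickness 35, and the 486 mm backrest starts at the seat top, so the overall height is 406 + 35 + 486 = 927 mm.


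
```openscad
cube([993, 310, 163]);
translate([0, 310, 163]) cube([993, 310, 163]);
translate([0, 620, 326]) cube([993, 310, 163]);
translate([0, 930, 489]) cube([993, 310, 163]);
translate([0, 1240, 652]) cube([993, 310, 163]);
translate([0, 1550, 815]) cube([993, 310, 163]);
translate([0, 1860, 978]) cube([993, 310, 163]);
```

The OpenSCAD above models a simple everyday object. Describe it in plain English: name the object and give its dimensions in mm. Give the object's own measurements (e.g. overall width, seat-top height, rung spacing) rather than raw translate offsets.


A straight staircase of 7 solid steps. Each step is 993 mm wide (x), 310 mm deep (y, the going) and 163 mm tall (the rise). The first step rests on the floor; each subsequent step sits one going further in +y and one rise higher in +z, directly behind and above the previous step with no overlap.


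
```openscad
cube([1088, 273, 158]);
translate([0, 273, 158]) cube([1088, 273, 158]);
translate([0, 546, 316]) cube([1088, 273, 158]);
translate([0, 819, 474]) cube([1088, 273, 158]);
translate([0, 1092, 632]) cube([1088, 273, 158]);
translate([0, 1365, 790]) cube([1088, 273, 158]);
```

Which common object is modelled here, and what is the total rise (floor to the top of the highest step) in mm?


A staircase. The total rise is 948 mm.

6 identical blocks, each offset up and back from the previous — a staircase. Each step is 158 mm tall and there are 6 of them, so the total rise is 6 × 158 = 948 mm.


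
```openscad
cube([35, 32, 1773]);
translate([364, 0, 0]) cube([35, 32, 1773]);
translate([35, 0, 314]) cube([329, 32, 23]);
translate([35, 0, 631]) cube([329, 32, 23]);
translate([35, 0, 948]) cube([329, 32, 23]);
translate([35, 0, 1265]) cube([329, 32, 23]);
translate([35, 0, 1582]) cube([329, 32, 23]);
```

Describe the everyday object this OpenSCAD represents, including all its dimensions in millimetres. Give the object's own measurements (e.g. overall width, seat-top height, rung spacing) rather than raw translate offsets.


A straight ladder. Two 35×32 mm vertical rails, 1773 mm tall, stand 399 mm apart (outside-to-outside) with their front faces coplanar on the −y side. 5 rungs, each 32 mm deep and 23 mm tall, span between the inner faces of the rails, front faces flush with the rails. The lowest rung's underside is at z = 314 mm and rungs are spaced 317 mm apart (underside to underside).


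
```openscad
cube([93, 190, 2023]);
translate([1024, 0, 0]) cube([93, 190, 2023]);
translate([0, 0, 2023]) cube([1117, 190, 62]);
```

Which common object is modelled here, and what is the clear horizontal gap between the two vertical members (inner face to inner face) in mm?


A door frame. The clear opening width is 931 mm.

Two 2023 mm tall posts with a header on top — a door frame. The left jamb is 93 mm wide at x = 0; the right jamb starts at x = 1024. The clear opening is 1024 − 93 = 931 mm.


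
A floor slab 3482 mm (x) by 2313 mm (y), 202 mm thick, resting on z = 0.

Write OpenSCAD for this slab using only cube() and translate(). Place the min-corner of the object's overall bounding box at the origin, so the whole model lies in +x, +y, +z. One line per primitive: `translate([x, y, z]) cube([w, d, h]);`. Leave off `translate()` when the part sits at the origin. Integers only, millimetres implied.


cube([3482, 2313, 202]);


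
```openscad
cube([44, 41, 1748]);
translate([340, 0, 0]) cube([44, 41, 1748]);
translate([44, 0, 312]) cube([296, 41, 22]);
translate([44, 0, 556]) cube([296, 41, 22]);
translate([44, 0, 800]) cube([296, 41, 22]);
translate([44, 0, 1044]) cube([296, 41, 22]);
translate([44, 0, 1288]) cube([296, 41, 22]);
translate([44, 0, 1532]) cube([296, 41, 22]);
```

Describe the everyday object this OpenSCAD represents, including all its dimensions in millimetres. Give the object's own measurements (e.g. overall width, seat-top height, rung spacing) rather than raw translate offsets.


A straight ladder. Two 44×41 mm vertical rails, 1748 mm tall, stand 384 mm apart (outside-to-outside) with their front faces coplanar on the −y side. 6 rungs, each 41 mm deep and 22 mm tall, span between the inner faces of the rails, front faces flush with the rails. The lowest rung's underside is at z = 312 mm and rungs are spaced 244 mm apart (underside to underside).


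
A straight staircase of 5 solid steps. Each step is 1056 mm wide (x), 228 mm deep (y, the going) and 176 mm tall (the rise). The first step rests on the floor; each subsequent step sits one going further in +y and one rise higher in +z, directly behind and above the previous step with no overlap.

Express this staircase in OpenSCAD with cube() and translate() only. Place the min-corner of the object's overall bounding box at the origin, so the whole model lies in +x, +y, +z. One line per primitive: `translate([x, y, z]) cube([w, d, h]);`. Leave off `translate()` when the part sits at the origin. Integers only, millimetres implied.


cube([1056, 228, 176]);
translate([0, 228, 176]) cube([1056, 228, 176]);
translate([0, 456, 352]) cube([1056, 228, 176]);
translate([0, 684, 528]) cube([1056, 228, 176]);
translate([0, 912, 704]) cube([1056, 228, 176]);
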